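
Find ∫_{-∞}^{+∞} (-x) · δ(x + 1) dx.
1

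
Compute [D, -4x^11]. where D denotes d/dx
- 44 x^{10}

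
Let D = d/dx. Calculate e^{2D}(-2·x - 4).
- 2 x - 8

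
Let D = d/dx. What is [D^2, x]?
2D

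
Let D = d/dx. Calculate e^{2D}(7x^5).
7 x^{5} + 70 x^{4} + 280 x^{3} + 560 x^{2} + 560 x + 224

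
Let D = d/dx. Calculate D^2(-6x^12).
- 792 x^{10}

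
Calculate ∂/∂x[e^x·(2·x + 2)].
2 \left(x + 2\right) e^{x}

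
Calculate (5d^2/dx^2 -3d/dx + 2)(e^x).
4 e^{x}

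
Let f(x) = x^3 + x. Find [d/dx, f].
3 x^{2} + 1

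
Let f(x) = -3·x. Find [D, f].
-3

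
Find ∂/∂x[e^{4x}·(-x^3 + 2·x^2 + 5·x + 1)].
\left(- 4 x^{3} + 5 x^{2} + 24 x + 9\right) e^{4 x}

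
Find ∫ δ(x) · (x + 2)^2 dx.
4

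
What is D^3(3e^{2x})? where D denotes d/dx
24 e^{2 x}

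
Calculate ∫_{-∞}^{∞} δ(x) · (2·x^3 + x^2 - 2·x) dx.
0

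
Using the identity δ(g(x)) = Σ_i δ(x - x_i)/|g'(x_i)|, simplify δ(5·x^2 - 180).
\frac{\delta(x - 6) + \delta(x + 6)}{60}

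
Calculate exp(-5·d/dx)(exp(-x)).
e^{5 - x}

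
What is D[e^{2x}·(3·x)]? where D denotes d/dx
\left(6 x + 3\right) e^{2 x}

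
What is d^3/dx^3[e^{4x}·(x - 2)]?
\left(64 x - 80\right) e^{4 x}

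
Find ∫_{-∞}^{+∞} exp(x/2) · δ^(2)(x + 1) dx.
\frac{1}{4 e^{\frac{1}{2}}}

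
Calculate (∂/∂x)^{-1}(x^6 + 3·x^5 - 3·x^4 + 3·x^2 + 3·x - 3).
\frac{x^{7}}{7} + \frac{x^{6}}{2} - \frac{3 x^{5}}{5} + x^{3} + \frac{3 x^{2}}{2} - 3 x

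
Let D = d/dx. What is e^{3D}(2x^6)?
2 x^{6} + 36 x^{5} + 270 x^{4} + 1080 x^{3} + 2430 x^{2} + 2916 x + 1458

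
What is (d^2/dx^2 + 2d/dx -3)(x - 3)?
11 - 3 x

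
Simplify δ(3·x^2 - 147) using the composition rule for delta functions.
\frac{\delta(x - 7) + \delta(x + 7)}{42}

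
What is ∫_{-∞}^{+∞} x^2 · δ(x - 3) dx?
9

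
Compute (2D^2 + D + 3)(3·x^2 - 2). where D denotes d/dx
9 x^{2} + 6 x + 6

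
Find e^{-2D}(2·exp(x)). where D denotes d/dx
2 e^{x - 2}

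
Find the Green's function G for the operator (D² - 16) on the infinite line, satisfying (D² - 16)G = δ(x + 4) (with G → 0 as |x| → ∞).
-\frac{e^{-4|x + 4|}}{8}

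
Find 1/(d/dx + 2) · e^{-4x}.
- \frac{e^{- 4 x}}{2}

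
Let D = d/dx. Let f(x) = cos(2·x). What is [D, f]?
- 2 \sin{\left(2 x \right)}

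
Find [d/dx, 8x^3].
24 x^{2}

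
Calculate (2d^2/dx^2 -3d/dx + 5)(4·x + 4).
20 x + 8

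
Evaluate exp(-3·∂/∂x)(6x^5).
6 x^{5} - 90 x^{4} + 540 x^{3} - 1620 x^{2} + 2430 x - 1458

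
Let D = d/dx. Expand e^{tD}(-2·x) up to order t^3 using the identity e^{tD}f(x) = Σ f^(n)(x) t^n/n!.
- 2 t - 2 x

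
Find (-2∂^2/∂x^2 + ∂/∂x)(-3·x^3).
9 x \left(4 - x\right)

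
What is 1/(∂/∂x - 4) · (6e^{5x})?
6 e^{5 x}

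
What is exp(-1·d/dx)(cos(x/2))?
\cos{\left(\frac{x}{2} - \frac{1}{2} \right)}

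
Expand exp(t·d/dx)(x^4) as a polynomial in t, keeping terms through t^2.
x^{2} \left(6 t^{2} + 4 t x + x^{2}\right)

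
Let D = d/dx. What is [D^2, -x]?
-2D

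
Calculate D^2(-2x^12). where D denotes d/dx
- 264 x^{10}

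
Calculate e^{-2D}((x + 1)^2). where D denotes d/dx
x^{2} - 2 x + 1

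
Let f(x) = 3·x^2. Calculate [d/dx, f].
6 x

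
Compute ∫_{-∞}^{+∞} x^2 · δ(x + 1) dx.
1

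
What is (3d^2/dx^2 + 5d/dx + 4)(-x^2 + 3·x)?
- 4 x^{2} + 2 x + 9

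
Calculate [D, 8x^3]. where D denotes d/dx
24 x^{2}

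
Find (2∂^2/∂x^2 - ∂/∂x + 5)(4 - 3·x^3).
- 15 x^{3} + 9 x^{2} - 36 x + 20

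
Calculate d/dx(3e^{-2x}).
- 6 e^{- 2 x}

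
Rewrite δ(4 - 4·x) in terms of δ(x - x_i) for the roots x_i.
\frac{\delta(x - 1)}{4}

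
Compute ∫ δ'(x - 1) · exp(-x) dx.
e^{-1}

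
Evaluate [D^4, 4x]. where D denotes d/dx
16D^{3}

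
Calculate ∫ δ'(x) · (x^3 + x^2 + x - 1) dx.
-1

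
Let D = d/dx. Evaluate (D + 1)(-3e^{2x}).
- 9 e^{2 x}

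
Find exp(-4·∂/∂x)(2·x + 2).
2 x - 6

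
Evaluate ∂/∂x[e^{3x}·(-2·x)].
\left(- 6 x - 2\right) e^{3 x}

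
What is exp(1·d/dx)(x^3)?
x^{3} + 3 x^{2} + 3 x + 1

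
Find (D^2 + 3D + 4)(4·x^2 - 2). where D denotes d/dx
8 x \left(2 x + 3\right)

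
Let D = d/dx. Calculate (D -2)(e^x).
- e^{x}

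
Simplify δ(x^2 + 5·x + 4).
\frac{\delta(x + 4) + \delta(x + 1)}{3}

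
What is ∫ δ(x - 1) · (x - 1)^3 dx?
0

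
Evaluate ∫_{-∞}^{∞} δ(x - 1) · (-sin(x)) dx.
- \sin{\left(1 \right)}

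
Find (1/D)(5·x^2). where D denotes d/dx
\frac{5 x^{3}}{3}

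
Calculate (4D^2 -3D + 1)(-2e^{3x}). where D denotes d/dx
- 56 e^{3 x}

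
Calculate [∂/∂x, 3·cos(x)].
- 3 \sin{\left(x \right)}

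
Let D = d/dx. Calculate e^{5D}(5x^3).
5 x^{3} + 75 x^{2} + 375 x + 625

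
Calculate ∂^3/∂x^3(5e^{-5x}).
- 625 e^{- 5 x}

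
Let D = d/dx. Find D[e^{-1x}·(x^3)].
x^{2} \left(3 - x\right) e^{- x}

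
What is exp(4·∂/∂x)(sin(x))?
\sin{\left(x + 4 \right)}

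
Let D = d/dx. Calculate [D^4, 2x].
8D^{3}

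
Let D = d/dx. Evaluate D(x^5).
5 x^{4}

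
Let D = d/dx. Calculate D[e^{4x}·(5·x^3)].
x^{2} \left(20 x + 15\right) e^{4 x}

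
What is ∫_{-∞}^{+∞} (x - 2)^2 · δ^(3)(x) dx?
0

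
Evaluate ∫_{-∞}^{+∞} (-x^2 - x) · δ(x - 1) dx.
-2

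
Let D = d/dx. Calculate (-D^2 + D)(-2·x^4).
8 x^{2} \left(3 - x\right)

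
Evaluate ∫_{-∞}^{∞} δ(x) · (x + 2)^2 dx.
4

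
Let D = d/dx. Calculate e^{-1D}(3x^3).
3 x^{3} - 9 x^{2} + 9 x - 3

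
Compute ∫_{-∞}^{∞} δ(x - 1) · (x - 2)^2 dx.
1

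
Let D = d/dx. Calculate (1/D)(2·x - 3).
x^{2} - 3 x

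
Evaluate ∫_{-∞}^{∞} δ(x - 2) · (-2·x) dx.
-4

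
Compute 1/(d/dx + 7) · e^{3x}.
\frac{e^{3 x}}{10}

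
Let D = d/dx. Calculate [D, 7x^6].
42 x^{5}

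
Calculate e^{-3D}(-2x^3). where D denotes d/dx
- 2 x^{3} + 18 x^{2} - 54 x + 54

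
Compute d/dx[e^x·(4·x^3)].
4 x^{2} \left(x + 3\right) e^{x}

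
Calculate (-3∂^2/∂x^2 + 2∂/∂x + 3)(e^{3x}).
- 18 e^{3 x}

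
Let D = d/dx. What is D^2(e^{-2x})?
4 e^{- 2 x}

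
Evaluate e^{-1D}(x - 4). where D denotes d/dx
x - 5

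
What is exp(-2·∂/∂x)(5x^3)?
5 x^{3} - 30 x^{2} + 60 x - 40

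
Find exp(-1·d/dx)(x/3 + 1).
\frac{x}{3} + \frac{2}{3}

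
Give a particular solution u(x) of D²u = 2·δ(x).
|x|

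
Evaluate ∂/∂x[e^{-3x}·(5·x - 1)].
\left(8 - 15 x\right) e^{- 3 x}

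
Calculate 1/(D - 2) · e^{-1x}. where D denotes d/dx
- \frac{e^{- x}}{3}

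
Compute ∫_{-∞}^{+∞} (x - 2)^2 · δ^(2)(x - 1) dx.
2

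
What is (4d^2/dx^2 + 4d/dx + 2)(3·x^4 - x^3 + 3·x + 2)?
6 x^{4} + 46 x^{3} + 132 x^{2} - 18 x + 16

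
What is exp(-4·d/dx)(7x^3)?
7 x^{3} - 84 x^{2} + 336 x - 448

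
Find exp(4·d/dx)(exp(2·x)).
e^{2 x + 8}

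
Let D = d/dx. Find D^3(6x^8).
2016 x^{5}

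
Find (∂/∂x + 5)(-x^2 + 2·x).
- 5 x^{2} + 8 x + 2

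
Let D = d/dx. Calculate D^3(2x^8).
672 x^{5}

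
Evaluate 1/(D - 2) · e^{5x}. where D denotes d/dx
\frac{e^{5 x}}{3}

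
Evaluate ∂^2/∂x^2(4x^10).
360 x^{8}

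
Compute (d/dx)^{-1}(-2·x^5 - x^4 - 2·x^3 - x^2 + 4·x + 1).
- \frac{x^{6}}{3} - \frac{x^{5}}{5} - \frac{x^{4}}{2} - \frac{x^{3}}{3} + 2 x^{2} + x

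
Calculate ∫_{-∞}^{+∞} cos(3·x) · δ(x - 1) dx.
\cos{\left(3 \right)}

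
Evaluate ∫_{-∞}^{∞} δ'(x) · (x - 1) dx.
-1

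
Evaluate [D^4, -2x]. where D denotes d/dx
-8D^{3}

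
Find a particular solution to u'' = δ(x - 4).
\frac{|x - 4|}{2}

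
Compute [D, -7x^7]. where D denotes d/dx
- 49 x^{6}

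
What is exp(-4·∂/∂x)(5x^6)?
5 x^{6} - 120 x^{5} + 1200 x^{4} - 6400 x^{3} + 19200 x^{2} - 30720 x + 20480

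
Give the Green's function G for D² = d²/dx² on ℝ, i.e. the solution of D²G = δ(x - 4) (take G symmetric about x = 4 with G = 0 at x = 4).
\frac{|x - 4|}{2}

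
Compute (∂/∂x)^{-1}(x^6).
\frac{x^{7}}{7}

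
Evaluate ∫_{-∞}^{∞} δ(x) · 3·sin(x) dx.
0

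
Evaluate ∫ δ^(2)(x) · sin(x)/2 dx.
0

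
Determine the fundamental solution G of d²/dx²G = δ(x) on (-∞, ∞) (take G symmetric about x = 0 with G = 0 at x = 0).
\frac{|x|}{2}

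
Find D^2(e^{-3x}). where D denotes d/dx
9 e^{- 3 x}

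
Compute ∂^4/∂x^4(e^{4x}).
256 e^{4 x}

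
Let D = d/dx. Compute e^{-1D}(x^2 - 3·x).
x^{2} - 5 x + 4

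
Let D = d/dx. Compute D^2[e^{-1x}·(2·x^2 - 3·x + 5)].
\left(2 x^{2} - 11 x + 15\right) e^{- x}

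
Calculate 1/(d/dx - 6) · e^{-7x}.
- \frac{e^{- 7 x}}{13}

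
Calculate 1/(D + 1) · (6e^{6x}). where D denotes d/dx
\frac{6 e^{6 x}}{7}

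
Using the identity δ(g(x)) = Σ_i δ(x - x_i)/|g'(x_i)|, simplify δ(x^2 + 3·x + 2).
\frac{\delta(x + 1) + \delta(x + 2)}{1}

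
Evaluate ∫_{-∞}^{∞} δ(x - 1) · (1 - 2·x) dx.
-1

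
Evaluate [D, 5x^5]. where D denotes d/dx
25 x^{4}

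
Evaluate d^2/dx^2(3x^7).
126 x^{5}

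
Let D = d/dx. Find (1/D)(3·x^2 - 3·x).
x^{3} - \frac{3 x^{2}}{2}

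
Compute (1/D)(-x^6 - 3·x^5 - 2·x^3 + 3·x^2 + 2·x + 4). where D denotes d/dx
- \frac{x^{7}}{7} - \frac{x^{6}}{2} - \frac{x^{4}}{2} + x^{3} + x^{2} + 4 x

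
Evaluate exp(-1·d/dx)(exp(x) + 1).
e^{x - 1} + 1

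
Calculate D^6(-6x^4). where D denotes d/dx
0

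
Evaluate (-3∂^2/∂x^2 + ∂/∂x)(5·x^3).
15 x \left(x - 6\right)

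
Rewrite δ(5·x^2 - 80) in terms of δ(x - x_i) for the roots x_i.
\frac{\delta(x - 4) + \delta(x + 4)}{40}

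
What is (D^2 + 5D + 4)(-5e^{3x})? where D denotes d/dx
- 140 e^{3 x}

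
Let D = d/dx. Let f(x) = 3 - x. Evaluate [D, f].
-1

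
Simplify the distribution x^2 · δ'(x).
0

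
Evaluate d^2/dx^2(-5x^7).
- 210 x^{5}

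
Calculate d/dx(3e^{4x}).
12 e^{4 x}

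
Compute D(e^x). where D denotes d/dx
e^{x}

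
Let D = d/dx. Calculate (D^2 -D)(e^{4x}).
12 e^{4 x}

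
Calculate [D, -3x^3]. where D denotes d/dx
- 9 x^{2}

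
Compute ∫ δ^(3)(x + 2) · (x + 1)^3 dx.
-6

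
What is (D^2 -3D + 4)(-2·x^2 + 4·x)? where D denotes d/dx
- 8 x^{2} + 28 x - 16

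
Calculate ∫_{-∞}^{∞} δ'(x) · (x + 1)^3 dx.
-3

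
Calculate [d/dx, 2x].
2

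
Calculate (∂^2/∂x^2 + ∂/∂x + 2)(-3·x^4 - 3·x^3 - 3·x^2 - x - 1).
- 6 x^{4} - 18 x^{3} - 51 x^{2} - 26 x - 9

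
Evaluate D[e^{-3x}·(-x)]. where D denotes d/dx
\left(3 x - 1\right) e^{- 3 x}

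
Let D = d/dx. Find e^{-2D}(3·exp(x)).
3 e^{x - 2}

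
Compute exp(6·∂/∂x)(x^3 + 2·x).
x^{3} + 18 x^{2} + 110 x + 228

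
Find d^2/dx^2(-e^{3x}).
- 9 e^{3 x}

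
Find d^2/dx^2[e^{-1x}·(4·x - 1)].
\left(4 x - 9\right) e^{- x}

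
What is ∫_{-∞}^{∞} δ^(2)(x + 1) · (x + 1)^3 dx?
0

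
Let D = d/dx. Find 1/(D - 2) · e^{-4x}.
- \frac{e^{- 4 x}}{6}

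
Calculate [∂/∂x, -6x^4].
- 24 x^{3}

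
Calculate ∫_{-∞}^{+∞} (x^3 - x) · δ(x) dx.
0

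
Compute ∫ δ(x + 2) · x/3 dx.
- \frac{2}{3}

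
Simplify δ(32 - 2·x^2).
\frac{\delta(x - 4) + \delta(x + 4)}{16}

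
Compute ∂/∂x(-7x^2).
- 14 x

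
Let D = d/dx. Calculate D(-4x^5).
- 20 x^{4}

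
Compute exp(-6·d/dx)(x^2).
x^{2} - 12 x + 36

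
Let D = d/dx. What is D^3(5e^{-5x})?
- 625 e^{- 5 x}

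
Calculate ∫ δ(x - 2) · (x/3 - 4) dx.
- \frac{10}{3}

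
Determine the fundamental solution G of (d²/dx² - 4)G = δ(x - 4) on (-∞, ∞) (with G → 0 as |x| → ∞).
-\frac{e^{-2|x - 4|}}{4}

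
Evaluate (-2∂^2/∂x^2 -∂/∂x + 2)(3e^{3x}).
- 57 e^{3 x}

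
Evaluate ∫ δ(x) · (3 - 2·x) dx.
3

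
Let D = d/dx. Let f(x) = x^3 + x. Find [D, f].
3 x^{2} + 1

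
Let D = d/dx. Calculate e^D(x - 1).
x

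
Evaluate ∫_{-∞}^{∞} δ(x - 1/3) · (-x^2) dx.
- \frac{1}{9}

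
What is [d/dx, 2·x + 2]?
2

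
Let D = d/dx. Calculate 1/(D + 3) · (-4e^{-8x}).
\frac{4 e^{- 8 x}}{5}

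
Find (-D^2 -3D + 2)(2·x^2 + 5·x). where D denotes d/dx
4 x^{2} - 2 x - 19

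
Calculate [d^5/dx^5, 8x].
40\frac{d^{4}}{dx^{4}}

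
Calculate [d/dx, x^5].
5 x^{4}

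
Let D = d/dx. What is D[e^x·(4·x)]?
4 \left(x + 1\right) e^{x}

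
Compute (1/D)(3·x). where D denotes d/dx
\frac{3 x^{2}}{2}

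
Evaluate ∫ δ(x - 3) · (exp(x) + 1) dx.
1 + e^{3}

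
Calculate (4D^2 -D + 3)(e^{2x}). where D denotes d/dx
17 e^{2 x}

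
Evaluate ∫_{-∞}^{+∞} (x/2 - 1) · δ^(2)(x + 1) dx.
0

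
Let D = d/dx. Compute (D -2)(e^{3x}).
e^{3 x}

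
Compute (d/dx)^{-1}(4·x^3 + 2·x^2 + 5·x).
x^{4} + \frac{2 x^{3}}{3} + \frac{5 x^{2}}{2}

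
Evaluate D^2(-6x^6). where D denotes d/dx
- 180 x^{4}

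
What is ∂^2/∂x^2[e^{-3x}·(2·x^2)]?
2 \left(9 x^{2} - 12 x + 2\right) e^{- 3 x}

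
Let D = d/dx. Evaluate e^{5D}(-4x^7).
- 4 x^{7} - 140 x^{6} - 2100 x^{5} - 17500 x^{4} - 87500 x^{3} - 262500 x^{2} - 437500 x - 312500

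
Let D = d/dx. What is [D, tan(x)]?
\frac{1}{\cos^{2}{\left(x \right)}}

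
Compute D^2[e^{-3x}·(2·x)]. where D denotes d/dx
6 \left(3 x - 2\right) e^{- 3 x}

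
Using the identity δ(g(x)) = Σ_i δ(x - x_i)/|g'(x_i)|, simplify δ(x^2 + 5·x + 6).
\frac{\delta(x + 2) + \delta(x + 3)}{1}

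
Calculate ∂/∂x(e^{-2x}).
- 2 e^{- 2 x}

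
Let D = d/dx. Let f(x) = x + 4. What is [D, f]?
1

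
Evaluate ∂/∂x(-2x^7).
- 14 x^{6}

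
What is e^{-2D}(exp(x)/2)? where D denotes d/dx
\frac{e^{x - 2}}{2}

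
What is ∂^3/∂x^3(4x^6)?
480 x^{3}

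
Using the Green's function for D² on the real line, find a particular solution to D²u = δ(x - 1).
\frac{|x - 1|}{2}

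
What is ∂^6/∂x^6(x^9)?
60480 x^{3}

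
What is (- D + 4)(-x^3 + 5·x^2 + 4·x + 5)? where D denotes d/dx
- 4 x^{3} + 23 x^{2} + 6 x + 16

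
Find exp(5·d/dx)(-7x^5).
- 7 x^{5} - 175 x^{4} - 1750 x^{3} - 8750 x^{2} - 21875 x - 21875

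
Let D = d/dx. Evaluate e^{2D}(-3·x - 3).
- 3 x - 9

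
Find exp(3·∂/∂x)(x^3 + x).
x^{3} + 9 x^{2} + 28 x + 30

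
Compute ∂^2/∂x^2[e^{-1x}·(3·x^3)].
3 x \left(x^{2} - 6 x + 6\right) e^{- x}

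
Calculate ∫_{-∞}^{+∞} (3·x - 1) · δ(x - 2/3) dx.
1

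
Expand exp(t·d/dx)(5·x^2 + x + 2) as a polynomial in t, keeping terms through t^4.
5 t^{2} + t \left(10 x + 1\right) + 5 x^{2} + x + 2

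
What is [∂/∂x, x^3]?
3 x^{2}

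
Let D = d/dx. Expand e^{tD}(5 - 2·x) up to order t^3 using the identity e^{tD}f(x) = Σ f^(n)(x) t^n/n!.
- 2 t - 2 x + 5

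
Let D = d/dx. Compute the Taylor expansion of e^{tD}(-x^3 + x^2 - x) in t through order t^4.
- t^{3} - t^{2} \left(3 x - 1\right) - t \left(3 x^{2} - 2 x + 1\right) - x^{3} + x^{2} - x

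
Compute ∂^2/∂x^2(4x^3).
24 x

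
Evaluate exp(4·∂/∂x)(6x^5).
6 x^{5} + 120 x^{4} + 960 x^{3} + 3840 x^{2} + 7680 x + 6144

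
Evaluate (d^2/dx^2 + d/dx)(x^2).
2 x + 2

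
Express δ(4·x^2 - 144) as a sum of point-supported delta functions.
\frac{\delta(x - 6) + \delta(x + 6)}{48}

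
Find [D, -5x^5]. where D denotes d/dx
- 25 x^{4}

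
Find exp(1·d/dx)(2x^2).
2 x^{2} + 4 x + 2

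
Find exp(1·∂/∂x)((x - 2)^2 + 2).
x^{2} - 2 x + 3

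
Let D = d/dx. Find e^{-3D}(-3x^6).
- 3 x^{6} + 54 x^{5} - 405 x^{4} + 1620 x^{3} - 3645 x^{2} + 4374 x - 2187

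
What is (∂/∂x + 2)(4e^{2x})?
16 e^{2 x}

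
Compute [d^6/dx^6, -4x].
-24\frac{d^{5}}{dx^{5}}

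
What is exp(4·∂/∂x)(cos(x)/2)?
\frac{\cos{\left(x + 4 \right)}}{2}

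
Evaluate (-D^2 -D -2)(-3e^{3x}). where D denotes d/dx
42 e^{3 x}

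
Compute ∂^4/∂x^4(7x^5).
840 x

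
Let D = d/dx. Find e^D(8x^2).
8 x^{2} + 16 x + 8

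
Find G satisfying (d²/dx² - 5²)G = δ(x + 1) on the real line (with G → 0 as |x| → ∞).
-\frac{e^{-5|x + 1|}}{10}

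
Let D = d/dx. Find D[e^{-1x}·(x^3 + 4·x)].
\left(- x^{3} + 3 x^{2} - 4 x + 4\right) e^{- x}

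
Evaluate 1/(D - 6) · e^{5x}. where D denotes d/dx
- e^{5 x}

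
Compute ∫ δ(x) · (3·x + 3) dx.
3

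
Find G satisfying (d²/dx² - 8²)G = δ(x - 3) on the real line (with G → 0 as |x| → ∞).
-\frac{e^{-8|x - 3|}}{16}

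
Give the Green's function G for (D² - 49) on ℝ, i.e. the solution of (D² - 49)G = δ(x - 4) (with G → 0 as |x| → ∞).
-\frac{e^{-7|x - 4|}}{14}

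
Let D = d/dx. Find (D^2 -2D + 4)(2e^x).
6 e^{x}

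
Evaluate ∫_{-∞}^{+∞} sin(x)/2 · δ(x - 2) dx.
\frac{\sin{\left(2 \right)}}{2}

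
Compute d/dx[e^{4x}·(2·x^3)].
x^{2} \left(8 x + 6\right) e^{4 x}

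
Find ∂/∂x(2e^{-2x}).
- 4 e^{- 2 x}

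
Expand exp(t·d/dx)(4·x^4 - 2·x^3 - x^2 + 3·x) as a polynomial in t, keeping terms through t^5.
4 t^{4} + t^{3} \left(16 x - 2\right) + t^{2} \left(24 x^{2} - 6 x - 1\right) + t \left(16 x^{3} - 6 x^{2} - 2 x + 3\right) + 4 x^{4} - 2 x^{3} - x^{2} + 3 x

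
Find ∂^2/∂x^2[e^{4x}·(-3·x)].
\left(- 48 x - 24\right) e^{4 x}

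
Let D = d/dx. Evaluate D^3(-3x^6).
- 360 x^{3}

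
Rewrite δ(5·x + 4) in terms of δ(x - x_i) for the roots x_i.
\frac{\delta(x + 4/5)}{5}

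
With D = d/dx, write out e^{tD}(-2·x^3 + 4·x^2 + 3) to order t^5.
- 2 t^{3} - t^{2} \left(6 x - 4\right) - 2 t x \left(3 x - 4\right) - 2 x^{3} + 4 x^{2} + 3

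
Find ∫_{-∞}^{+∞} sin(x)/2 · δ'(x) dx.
- \frac{1}{2}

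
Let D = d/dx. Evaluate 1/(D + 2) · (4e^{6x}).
\frac{e^{6 x}}{2}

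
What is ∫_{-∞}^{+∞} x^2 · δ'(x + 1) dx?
2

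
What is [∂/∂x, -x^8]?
- 8 x^{7}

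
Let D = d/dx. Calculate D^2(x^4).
12 x^{2}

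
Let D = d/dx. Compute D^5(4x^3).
0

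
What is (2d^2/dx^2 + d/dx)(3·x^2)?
6 x + 12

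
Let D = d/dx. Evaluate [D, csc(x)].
- \cot{\left(x \right)} \csc{\left(x \right)}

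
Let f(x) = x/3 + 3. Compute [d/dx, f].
\frac{1}{3}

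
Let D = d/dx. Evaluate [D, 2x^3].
6 x^{2}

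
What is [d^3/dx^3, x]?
3\frac{d^{2}}{dx^{2}}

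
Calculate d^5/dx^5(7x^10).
211680 x^{5}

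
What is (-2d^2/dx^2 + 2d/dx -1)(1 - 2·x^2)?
2 x^{2} - 8 x + 7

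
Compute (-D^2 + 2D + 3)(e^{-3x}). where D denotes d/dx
- 12 e^{- 3 x}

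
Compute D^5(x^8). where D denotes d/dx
6720 x^{3}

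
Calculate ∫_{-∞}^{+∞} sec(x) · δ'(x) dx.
0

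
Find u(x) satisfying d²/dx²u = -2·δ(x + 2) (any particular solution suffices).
-|x + 2|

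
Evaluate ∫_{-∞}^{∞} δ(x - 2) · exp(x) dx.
e^{2}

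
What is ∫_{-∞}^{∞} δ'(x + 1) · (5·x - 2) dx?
-5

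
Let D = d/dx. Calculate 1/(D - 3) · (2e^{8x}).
\frac{2 e^{8 x}}{5}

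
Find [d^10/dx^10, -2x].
-20\frac{d^{9}}{dx^{9}}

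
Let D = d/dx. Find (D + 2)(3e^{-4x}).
- 6 e^{- 4 x}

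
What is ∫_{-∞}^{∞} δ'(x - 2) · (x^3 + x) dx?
-13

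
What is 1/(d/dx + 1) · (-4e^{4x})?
- \frac{4 e^{4 x}}{5}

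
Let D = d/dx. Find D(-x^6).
- 6 x^{5}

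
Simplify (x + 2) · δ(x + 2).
0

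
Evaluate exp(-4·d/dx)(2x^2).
2 x^{2} - 16 x + 32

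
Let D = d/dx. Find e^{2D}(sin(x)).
\sin{\left(x + 2 \right)}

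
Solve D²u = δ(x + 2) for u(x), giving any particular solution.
\frac{|x + 2|}{2}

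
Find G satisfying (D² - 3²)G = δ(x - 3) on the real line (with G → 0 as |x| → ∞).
-\frac{e^{-3|x - 3|}}{6}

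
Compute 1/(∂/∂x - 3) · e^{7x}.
\frac{e^{7 x}}{4}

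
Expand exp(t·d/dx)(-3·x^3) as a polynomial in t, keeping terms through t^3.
- 3 t^{3} - 9 t^{2} x - 9 t x^{2} - 3 x^{3}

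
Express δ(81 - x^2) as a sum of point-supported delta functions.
\frac{\delta(x - 9) + \delta(x + 9)}{18}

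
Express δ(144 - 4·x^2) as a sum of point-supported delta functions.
\frac{\delta(x - 6) + \delta(x + 6)}{48}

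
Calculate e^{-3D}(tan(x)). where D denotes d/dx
\tan{\left(x - 3 \right)}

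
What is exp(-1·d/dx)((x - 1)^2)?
x^{2} - 4 x + 4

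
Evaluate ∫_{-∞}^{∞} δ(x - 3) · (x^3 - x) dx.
24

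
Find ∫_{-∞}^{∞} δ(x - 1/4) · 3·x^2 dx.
\frac{3}{16}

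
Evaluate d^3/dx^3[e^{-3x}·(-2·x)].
54 \left(x - 1\right) e^{- 3 x}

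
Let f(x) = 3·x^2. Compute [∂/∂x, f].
6 x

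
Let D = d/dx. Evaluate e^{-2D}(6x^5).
6 x^{5} - 60 x^{4} + 240 x^{3} - 480 x^{2} + 480 x - 192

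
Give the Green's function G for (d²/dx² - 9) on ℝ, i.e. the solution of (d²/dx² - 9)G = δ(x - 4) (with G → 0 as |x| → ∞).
-\frac{e^{-3|x - 4|}}{6}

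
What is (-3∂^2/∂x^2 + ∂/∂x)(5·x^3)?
15 x \left(x - 6\right)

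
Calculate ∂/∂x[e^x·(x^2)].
x \left(x + 2\right) e^{x}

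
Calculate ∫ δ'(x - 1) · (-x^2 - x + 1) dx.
3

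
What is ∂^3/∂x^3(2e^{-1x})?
- 2 e^{- x}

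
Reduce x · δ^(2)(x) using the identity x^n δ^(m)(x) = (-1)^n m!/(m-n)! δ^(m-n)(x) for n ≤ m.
-2\delta'(x)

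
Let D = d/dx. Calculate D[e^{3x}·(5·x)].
\left(15 x + 5\right) e^{3 x}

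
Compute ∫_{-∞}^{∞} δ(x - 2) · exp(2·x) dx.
e^{4}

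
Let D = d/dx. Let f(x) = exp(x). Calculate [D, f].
e^{x}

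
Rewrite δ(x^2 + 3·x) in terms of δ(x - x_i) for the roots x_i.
\frac{\delta(x + 3) + \delta(x)}{3}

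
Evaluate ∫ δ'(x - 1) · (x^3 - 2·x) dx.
-1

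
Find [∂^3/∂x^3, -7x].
-21\frac{d^{2}}{dx^{2}}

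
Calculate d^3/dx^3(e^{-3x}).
- 27 e^{- 3 x}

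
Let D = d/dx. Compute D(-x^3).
- 3 x^{2}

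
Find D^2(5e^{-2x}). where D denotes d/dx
20 e^{- 2 x}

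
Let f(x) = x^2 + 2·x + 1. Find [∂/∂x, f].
2 x + 2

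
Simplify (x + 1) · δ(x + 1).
0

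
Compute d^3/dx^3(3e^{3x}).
81 e^{3 x}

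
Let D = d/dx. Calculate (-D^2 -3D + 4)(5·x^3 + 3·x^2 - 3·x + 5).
20 x^{3} - 33 x^{2} - 60 x + 23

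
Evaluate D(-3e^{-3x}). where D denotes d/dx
9 e^{- 3 x}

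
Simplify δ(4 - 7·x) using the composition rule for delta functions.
\frac{\delta(x - 4/7)}{7}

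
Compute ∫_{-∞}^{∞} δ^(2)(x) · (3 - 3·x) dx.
0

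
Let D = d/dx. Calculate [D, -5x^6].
- 30 x^{5}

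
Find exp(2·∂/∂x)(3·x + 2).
3 x + 8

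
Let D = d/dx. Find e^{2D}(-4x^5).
- 4 x^{5} - 40 x^{4} - 160 x^{3} - 320 x^{2} - 320 x - 128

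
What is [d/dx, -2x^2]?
- 4 x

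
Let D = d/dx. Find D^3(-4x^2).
0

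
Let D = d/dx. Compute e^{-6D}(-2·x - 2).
10 - 2 x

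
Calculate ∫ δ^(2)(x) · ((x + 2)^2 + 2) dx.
2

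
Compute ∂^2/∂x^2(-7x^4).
- 84 x^{2}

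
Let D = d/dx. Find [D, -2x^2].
- 4 x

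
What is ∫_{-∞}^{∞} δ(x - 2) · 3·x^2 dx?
12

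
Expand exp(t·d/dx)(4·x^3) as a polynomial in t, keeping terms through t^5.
4 t^{3} + 12 t^{2} x + 12 t x^{2} + 4 x^{3}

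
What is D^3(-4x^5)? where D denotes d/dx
- 240 x^{2}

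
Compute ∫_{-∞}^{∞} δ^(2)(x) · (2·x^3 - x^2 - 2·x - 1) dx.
-2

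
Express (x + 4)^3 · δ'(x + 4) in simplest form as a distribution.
0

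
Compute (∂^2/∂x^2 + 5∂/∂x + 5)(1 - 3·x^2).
- 15 x^{2} - 30 x - 1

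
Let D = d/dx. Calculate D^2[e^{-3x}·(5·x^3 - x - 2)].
3 \left(15 x^{3} - 30 x^{2} + 7 x - 4\right) e^{- 3 x}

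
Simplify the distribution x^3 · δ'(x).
0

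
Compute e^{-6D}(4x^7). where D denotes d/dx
4 x^{7} - 168 x^{6} + 3024 x^{5} - 30240 x^{4} + 181440 x^{3} - 653184 x^{2} + 1306368 x - 1119744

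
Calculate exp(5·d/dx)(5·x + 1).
5 x + 26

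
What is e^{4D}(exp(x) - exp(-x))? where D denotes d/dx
2 \sinh{\left(x + 4 \right)}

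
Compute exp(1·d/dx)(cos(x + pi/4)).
\cos{\left(x + \frac{\pi}{4} + 1 \right)}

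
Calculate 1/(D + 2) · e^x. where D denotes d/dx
\frac{e^{x}}{3}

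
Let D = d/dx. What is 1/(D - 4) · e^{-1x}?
- \frac{e^{- x}}{5}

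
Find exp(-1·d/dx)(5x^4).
5 x^{4} - 20 x^{3} + 30 x^{2} - 20 x + 5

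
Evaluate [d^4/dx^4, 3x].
12\frac{d^{3}}{dx^{3}}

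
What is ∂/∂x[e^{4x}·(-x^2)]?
2 x \left(- 2 x - 1\right) e^{4 x}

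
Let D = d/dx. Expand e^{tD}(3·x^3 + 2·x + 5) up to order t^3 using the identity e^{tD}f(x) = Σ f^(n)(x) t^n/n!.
3 t^{3} + 9 t^{2} x + t \left(9 x^{2} + 2\right) + 3 x^{3} + 2 x + 5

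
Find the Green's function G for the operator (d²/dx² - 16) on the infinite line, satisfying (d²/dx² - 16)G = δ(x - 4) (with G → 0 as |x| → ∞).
-\frac{e^{-4|x - 4|}}{8}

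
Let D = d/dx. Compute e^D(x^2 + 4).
x^{2} + 2 x + 5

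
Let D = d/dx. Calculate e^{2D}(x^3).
x^{3} + 6 x^{2} + 12 x + 8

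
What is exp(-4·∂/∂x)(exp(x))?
e^{x - 4}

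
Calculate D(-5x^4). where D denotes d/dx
- 20 x^{3}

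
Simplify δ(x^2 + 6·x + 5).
\frac{\delta(x + 1) + \delta(x + 5)}{4}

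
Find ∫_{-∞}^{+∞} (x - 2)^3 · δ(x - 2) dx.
0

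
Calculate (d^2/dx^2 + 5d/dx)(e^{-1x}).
- 4 e^{- x}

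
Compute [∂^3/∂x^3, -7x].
-21\frac{d^{2}}{dx^{2}}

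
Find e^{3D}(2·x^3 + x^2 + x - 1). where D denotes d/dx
2 x^{3} + 19 x^{2} + 61 x + 65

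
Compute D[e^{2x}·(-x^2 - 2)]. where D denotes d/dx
2 \left(- x^{2} - x - 2\right) e^{2 x}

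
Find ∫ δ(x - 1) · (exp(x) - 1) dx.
-1 + e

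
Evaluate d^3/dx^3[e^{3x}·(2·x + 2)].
54 \left(x + 2\right) e^{3 x}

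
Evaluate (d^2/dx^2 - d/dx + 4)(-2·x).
2 - 8 x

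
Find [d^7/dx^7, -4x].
-28\frac{d^{6}}{dx^{6}}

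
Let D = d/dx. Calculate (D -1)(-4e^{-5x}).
24 e^{- 5 x}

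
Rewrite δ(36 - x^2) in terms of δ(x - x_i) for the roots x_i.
\frac{\delta(x - 6) + \delta(x + 6)}{12}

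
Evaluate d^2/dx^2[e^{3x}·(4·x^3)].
12 x \left(3 x^{2} + 6 x + 2\right) e^{3 x}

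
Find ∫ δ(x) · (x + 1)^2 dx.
1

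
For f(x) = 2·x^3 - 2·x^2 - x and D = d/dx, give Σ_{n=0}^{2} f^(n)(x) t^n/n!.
t^{2} \left(6 x - 2\right) - t \left(- 6 x^{2} + 4 x + 1\right) + 2 x^{3} - 2 x^{2} - x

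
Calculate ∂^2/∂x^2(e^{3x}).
9 e^{3 x}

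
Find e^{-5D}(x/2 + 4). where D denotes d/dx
\frac{x}{2} + \frac{3}{2}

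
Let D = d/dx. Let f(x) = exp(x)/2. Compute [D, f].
\frac{e^{x}}{2}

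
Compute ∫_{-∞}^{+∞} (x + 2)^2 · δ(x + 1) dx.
1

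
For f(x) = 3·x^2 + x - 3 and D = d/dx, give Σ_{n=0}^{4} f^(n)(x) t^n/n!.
3 t^{2} + t \left(6 x + 1\right) + 3 x^{2} + x - 3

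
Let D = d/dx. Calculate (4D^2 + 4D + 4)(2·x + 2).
8 x + 16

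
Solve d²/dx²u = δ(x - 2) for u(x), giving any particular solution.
\frac{|x - 2|}{2}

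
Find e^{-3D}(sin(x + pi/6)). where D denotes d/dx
\sin{\left(x - 3 + \frac{\pi}{6} \right)}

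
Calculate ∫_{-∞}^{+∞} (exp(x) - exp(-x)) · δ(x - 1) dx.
2 \sinh{\left(1 \right)}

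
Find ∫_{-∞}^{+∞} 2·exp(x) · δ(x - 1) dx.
2 e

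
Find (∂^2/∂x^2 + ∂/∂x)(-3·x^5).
15 x^{3} \left(- x - 4\right)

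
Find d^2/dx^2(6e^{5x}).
150 e^{5 x}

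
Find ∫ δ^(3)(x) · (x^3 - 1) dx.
-6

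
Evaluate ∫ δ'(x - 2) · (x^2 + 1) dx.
-4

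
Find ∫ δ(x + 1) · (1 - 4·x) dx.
5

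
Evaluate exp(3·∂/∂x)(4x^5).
4 x^{5} + 60 x^{4} + 360 x^{3} + 1080 x^{2} + 1620 x + 972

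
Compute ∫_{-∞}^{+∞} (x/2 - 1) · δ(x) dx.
-1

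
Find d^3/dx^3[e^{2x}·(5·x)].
\left(40 x + 60\right) e^{2 x}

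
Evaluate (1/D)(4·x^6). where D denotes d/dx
\frac{4 x^{7}}{7}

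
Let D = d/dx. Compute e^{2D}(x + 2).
x + 4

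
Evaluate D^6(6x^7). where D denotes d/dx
30240 x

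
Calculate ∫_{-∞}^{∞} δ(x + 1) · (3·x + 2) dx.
-1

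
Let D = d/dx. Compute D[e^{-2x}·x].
\left(1 - 2 x\right) e^{- 2 x}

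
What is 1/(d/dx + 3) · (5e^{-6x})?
- \frac{5 e^{- 6 x}}{3}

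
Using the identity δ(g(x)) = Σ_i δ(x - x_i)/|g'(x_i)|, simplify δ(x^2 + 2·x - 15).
\frac{\delta(x - 3) + \delta(x + 5)}{8}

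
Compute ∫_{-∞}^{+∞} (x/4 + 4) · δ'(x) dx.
- \frac{1}{4}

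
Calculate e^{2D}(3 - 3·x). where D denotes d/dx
- 3 x - 3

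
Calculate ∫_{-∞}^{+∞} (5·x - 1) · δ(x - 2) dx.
9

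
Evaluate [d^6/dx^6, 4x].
24\frac{d^{5}}{dx^{5}}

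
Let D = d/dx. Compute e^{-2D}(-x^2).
- x^{2} + 4 x - 4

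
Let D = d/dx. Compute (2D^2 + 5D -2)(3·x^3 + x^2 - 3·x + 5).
- 6 x^{3} + 43 x^{2} + 52 x - 21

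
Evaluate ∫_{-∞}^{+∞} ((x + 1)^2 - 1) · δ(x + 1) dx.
-1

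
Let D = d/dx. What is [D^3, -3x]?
-9D^{2}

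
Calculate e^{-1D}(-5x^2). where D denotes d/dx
- 5 x^{2} + 10 x - 5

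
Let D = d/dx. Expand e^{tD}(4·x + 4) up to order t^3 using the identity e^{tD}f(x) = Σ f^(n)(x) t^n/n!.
4 t + 4 x + 4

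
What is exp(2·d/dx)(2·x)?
2 x + 4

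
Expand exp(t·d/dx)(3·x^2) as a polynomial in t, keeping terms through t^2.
3 t^{2} + 6 t x + 3 x^{2}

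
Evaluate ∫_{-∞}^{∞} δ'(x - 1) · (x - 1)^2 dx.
0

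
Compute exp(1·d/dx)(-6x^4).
- 6 x^{4} - 24 x^{3} - 36 x^{2} - 24 x - 6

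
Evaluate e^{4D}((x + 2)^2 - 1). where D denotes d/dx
x^{2} + 12 x + 35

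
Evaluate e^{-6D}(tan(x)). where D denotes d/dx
\tan{\left(x - 6 \right)}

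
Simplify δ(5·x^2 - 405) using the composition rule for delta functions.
\frac{\delta(x - 9) + \delta(x + 9)}{90}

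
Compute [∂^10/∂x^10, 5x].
50\frac{d^{9}}{dx^{9}}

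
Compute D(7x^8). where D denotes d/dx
56 x^{7}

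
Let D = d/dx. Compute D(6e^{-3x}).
- 18 e^{- 3 x}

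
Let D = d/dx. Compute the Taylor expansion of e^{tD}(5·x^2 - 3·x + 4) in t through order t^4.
5 t^{2} + t \left(10 x - 3\right) + 5 x^{2} - 3 x + 4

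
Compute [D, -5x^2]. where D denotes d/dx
- 10 x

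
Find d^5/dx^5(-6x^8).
- 40320 x^{3}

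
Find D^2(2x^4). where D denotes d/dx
24 x^{2}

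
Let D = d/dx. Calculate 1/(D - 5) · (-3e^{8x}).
- e^{8 x}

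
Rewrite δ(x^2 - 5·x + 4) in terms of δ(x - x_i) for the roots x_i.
\frac{\delta(x - 4) + \delta(x - 1)}{3}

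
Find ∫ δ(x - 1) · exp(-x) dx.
e^{-1}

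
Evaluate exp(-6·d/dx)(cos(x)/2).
\frac{\cos{\left(x - 6 \right)}}{2}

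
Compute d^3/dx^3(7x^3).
42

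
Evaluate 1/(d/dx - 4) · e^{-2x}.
- \frac{e^{- 2 x}}{6}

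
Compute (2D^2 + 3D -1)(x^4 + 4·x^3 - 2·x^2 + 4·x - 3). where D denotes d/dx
- x^{4} + 8 x^{3} + 62 x^{2} + 32 x + 7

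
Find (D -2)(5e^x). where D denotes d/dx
- 5 e^{x}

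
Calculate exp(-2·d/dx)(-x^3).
- x^{3} + 6 x^{2} - 12 x + 8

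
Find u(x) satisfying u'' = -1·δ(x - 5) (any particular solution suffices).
-\frac{|x - 5|}{2}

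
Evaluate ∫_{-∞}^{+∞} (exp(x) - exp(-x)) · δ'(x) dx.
-2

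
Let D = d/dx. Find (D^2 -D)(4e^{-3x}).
48 e^{- 3 x}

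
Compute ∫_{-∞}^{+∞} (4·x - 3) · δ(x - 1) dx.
1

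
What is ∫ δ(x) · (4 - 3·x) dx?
4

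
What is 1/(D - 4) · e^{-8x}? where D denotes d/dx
- \frac{e^{- 8 x}}{12}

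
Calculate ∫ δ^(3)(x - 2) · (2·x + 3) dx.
0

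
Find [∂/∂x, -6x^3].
- 18 x^{2}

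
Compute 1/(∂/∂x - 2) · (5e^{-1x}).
- \frac{5 e^{- x}}{3}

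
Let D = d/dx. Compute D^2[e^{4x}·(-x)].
\left(- 16 x - 8\right) e^{4 x}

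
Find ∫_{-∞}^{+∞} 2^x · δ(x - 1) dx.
2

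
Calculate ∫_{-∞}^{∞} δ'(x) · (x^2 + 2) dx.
0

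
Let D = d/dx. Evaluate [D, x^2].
2 x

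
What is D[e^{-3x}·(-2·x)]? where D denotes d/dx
2 \left(3 x - 1\right) e^{- 3 x}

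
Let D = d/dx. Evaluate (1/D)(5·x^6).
\frac{5 x^{7}}{7}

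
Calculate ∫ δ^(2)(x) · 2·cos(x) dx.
-2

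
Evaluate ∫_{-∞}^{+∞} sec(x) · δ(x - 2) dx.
\sec{\left(2 \right)}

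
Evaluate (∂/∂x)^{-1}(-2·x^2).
- \frac{2 x^{3}}{3}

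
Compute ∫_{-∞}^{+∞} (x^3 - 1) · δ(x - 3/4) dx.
- \frac{37}{64}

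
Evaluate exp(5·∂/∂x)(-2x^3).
- 2 x^{3} - 30 x^{2} - 150 x - 250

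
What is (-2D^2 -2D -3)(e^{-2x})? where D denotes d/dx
- 7 e^{- 2 x}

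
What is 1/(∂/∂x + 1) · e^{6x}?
\frac{e^{6 x}}{7}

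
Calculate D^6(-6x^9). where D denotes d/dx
- 362880 x^{3}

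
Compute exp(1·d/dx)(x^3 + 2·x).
x^{3} + 3 x^{2} + 5 x + 3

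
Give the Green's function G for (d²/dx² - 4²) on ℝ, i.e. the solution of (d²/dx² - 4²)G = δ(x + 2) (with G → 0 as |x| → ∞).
-\frac{e^{-4|x + 2|}}{8}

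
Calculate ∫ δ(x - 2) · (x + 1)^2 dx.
9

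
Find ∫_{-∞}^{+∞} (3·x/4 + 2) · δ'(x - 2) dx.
- \frac{3}{4}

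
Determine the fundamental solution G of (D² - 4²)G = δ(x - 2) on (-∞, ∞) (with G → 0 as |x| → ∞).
-\frac{e^{-4|x - 2|}}{8}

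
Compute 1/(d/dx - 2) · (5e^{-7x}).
- \frac{5 e^{- 7 x}}{9}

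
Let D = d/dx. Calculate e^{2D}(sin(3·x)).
\sin{\left(3 x + 6 \right)}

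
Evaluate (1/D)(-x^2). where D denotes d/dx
- \frac{x^{3}}{3}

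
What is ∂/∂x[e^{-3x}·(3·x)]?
3 \left(1 - 3 x\right) e^{- 3 x}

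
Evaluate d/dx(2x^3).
6 x^{2}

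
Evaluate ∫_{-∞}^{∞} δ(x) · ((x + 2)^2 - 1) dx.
3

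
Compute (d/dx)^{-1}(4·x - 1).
2 x^{2} - x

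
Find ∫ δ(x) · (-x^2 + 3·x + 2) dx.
2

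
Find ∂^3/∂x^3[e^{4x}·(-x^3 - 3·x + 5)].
\left(- 64 x^{3} - 144 x^{2} - 264 x + 170\right) e^{4 x}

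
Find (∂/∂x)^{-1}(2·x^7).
\frac{x^{8}}{4}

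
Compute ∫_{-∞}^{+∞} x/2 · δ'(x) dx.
- \frac{1}{2}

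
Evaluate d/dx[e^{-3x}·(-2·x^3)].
6 x^{2} \left(x - 1\right) e^{- 3 x}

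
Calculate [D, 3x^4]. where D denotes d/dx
12 x^{3}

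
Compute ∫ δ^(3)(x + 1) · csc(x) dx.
\left(6 \cot^{2}{\left(1 \right)} + 5\right) \cot{\left(1 \right)} \csc{\left(1 \right)}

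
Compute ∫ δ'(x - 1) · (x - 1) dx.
-1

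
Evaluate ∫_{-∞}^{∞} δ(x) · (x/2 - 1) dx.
-1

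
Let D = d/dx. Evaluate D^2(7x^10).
630 x^{8}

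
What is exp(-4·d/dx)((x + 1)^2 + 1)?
x^{2} - 6 x + 10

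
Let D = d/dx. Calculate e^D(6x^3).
6 x^{3} + 18 x^{2} + 18 x + 6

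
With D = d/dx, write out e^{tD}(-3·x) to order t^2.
- 3 t - 3 x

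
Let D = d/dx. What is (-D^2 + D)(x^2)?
2 x - 2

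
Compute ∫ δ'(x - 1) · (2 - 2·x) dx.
2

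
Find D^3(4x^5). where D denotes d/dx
240 x^{2}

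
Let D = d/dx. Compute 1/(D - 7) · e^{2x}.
- \frac{e^{2 x}}{5}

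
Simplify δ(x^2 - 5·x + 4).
\frac{\delta(x - 4) + \delta(x - 1)}{3}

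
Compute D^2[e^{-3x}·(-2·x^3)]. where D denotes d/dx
6 x \left(- 3 x^{2} + 6 x - 2\right) e^{- 3 x}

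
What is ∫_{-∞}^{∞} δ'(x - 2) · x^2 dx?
-4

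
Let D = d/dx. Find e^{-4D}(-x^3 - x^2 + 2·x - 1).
- x^{3} + 11 x^{2} - 38 x + 39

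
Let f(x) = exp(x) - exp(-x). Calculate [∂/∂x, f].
2 \cosh{\left(x \right)}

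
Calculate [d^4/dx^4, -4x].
-16\frac{d^{3}}{dx^{3}}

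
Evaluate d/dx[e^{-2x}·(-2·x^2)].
4 x \left(x - 1\right) e^{- 2 x}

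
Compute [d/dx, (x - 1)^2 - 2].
2 x - 2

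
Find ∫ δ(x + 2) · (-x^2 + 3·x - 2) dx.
-12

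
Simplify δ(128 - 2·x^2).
\frac{\delta(x - 8) + \delta(x + 8)}{32}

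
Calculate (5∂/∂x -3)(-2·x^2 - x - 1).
6 x^{2} - 17 x - 2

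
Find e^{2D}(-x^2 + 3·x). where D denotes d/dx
- x^{2} - x + 2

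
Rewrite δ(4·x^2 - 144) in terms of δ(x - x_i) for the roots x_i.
\frac{\delta(x - 6) + \delta(x + 6)}{48}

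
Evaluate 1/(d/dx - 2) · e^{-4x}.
- \frac{e^{- 4 x}}{6}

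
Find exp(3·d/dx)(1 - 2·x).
- 2 x - 5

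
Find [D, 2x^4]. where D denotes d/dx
8 x^{3}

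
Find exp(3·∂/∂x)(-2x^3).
- 2 x^{3} - 18 x^{2} - 54 x - 54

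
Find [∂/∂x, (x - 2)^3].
3 \left(x - 2\right)^{2}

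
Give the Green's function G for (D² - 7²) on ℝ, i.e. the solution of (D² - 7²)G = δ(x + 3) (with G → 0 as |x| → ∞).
-\frac{e^{-7|x + 3|}}{14}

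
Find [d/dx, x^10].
10 x^{9}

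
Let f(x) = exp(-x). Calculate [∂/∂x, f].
- e^{- x}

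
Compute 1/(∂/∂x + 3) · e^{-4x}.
- e^{- 4 x}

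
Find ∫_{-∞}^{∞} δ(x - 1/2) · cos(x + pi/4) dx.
\cos{\left(\frac{1}{2} + \frac{\pi}{4} \right)}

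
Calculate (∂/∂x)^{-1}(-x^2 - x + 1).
- \frac{x^{3}}{3} - \frac{x^{2}}{2} + x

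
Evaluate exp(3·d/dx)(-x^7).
- x^{7} - 21 x^{6} - 189 x^{5} - 945 x^{4} - 2835 x^{3} - 5103 x^{2} - 5103 x - 2187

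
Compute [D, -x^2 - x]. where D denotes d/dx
- 2 x - 1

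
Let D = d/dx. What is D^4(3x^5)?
360 x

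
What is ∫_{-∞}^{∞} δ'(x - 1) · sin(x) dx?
- \cos{\left(1 \right)}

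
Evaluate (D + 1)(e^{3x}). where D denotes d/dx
4 e^{3 x}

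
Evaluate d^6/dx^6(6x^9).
362880 x^{3}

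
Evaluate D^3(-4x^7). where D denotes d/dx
- 840 x^{4}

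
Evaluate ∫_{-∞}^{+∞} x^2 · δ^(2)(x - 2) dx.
2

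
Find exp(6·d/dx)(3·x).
3 x + 18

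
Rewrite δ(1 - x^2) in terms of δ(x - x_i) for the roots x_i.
\frac{\delta(x - 1) + \delta(x + 1)}{2}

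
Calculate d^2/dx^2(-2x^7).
- 84 x^{5}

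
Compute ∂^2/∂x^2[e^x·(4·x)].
4 \left(x + 2\right) e^{x}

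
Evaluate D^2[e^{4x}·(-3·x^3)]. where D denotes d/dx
- 6 x \left(8 x^{2} + 12 x + 3\right) e^{4 x}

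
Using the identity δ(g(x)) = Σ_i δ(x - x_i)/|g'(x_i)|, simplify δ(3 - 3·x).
\frac{\delta(x - 1)}{3}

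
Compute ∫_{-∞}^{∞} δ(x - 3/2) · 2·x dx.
3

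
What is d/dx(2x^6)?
12 x^{5}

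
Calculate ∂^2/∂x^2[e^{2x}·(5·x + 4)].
\left(20 x + 36\right) e^{2 x}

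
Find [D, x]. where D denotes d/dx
1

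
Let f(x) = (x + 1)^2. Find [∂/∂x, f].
2 x + 2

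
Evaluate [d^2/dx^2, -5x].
-10\frac{d}{dx}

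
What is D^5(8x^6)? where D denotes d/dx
5760 x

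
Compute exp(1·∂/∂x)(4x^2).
4 x^{2} + 8 x + 4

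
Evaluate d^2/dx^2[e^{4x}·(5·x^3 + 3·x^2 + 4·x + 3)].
\left(80 x^{3} + 168 x^{2} + 142 x + 86\right) e^{4 x}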